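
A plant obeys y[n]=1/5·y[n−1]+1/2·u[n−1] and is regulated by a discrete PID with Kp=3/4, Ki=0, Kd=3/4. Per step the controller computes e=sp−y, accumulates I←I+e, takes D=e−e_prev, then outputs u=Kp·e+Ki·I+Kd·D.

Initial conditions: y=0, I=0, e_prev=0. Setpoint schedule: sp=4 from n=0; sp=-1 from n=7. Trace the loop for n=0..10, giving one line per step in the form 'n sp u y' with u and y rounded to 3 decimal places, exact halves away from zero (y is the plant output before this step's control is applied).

(exact arithmetic carried between steps; '≈' marks a value shown rounded to 6 d.p. or computed from one; I and e_prev carry over from the previous line; the table rounds u and y to 3 d.p., halves away from zero)
n=0: y=0, sp=4, e=sp−y=4; I=4, D=e−e_prev=4; u=3/4·4+0·4+3/4·4=6; next y=1/5·0+1/2·6=3
n=1: y=3, sp=4, e=sp−y=1; I=5, D=e−e_prev=-3; u=3/4·1+0·5+3/4·(-3)=-1.5; next y=1/5·3+1/2·(-1.5)=-0.15
n=2: y=-0.15, sp=4, e=sp−y=4.15; I=9.15, D=e−e_prev=3.15; u=3/4·4.15+0·9.15+3/4·3.15=5.475; next y=1/5·(-0.15)+1/2·5.475=2.7075
n=3: y=2.7075, sp=4, e=sp−y=1.2925; I=10.4425, D=e−e_prev=-2.8575; u=3/4·1.2925+0·10.4425+3/4·(-2.8575)=-1.17375; next y=1/5·2.7075+1/2·(-1.17375)=-0.045375
n=4: y=-0.045375, sp=4, e=sp−y=4.045375; I=14.487875, D=e−e_prev=2.752875; u=3/4·4.045375+0·14.487875+3/4·2.752875≈5.098688; next y=1/5·(-0.045375)+1/2·5.098688≈2.540269
n=5: y≈2.540269, sp=4, e=sp−y≈1.459731; I≈15.947606, D=e−e_prev≈-2.585644; u=3/4·1.459731+0·15.947606+3/4·(-2.585644)≈-0.844434; next y=1/5·2.540269+1/2·(-0.844434)≈0.085837
n=6: y≈0.085837, sp=4, e=sp−y≈3.914163; I≈19.861770, D=e−e_prev≈2.454432; u=3/4·3.914163+0·19.861770+3/4·2.454432≈4.776447; next y=1/5·0.085837+1/2·4.776447≈2.405391
n=7: y≈2.405391, sp=-1, e=sp−y≈-3.405391; I≈16.456379, D=e−e_prev≈-7.319554; u=3/4·(-3.405391)+0·16.456379+3/4·(-7.319554)≈-8.043709; next y=1/5·2.405391+1/2·(-8.043709)≈-3.540776
n=8: y≈-3.540776, sp=-1, e=sp−y≈2.540776; I≈18.997155, D=e−e_prev≈5.946167; u=3/4·2.540776+0·18.997155+3/4·5.946167≈6.365207; next y=1/5·(-3.540776)+1/2·6.365207≈2.474448
n=9: y≈2.474448, sp=-1, e=sp−y≈-3.474448; I≈15.522707, D=e−e_prev≈-6.015225; u=3/4·(-3.474448)+0·15.522707+3/4·(-6.015225)≈-7.117255; next y=1/5·2.474448+1/2·(-7.117255)≈-3.063738
n=10: y≈-3.063738, sp=-1, e=sp−y≈2.063738; I≈17.586444, D=e−e_prev≈5.538186; u=3/4·2.063738+0·17.586444+3/4·5.538186≈5.701443; next y=1/5·(-3.063738)+1/2·5.701443≈2.237974

0 4 6.000 0.000
1 4 -1.500 3.000
2 4 5.475 -0.150
3 4 -1.174 2.708
4 4 5.099 -0.045
5 4 -0.844 2.540
6 4 4.776 0.086
7 -1 -8.044 2.405
8 -1 6.365 -3.541
9 -1 -7.117 2.474
10 -1 5.701 -3.064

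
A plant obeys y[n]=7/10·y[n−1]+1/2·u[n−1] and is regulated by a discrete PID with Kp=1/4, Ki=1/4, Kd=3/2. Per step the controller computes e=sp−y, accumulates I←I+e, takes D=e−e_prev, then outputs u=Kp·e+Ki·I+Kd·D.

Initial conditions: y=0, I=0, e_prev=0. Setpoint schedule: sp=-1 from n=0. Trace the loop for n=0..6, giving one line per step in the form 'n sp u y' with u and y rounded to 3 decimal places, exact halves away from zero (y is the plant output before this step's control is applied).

(exact arithmetic carried between steps; '≈' marks a value shown rounded to 6 d.p. or computed from one; I and e_prev carry over from the previous line; the table rounds u and y to 3 d.p., halves away from zero)
n=0: y=0, sp=-1, e=sp−y=-1; I=-1, D=e−e_prev=-1; u=1/4·(-1)+1/4·(-1)+3/2·(-1)=-2; next y=7/10·0+1/2·(-2)=-1
n=1: y=-1, sp=-1, e=sp−y=0; I=-1, D=e−e_prev=1; u=1/4·0+1/4·(-1)+3/2·1=1.25; next y=7/10·(-1)+1/2·1.25=-0.075
n=2: y=-0.075, sp=-1, e=sp−y=-0.925; I=-1.925, D=e−e_prev=-0.925; u=1/4·(-0.925)+1/4·(-1.925)+3/2·(-0.925)=-2.1; next y=7/10·(-0.075)+1/2·(-2.1)=-1.1025
n=3: y=-1.1025, sp=-1, e=sp−y=0.1025; I=-1.8225, D=e−e_prev=1.0275; u=1/4·0.1025+1/4·(-1.8225)+3/2·1.0275=1.11125; next y=7/10·(-1.1025)+1/2·1.11125=-0.216125
n=4: y=-0.216125, sp=-1, e=sp−y=-0.783875; I=-2.606375, D=e−e_prev=-0.886375; u=1/4·(-0.783875)+1/4·(-2.606375)+3/2·(-0.886375)=-2.177125; next y=7/10·(-0.216125)+1/2·(-2.177125)=-1.23985
n=5: y=-1.23985, sp=-1, e=sp−y=0.23985; I=-2.366525, D=e−e_prev=1.023725; u=1/4·0.23985+1/4·(-2.366525)+3/2·1.023725≈1.003919; next y=7/10·(-1.23985)+1/2·1.003919≈-0.365936
n=6: y≈-0.365936, sp=-1, e=sp−y≈-0.634064; I≈-3.000589, D=e−e_prev≈-0.873914; u=1/4·(-0.634064)+1/4·(-3.000589)+3/2·(-0.873914)≈-2.219535; next y=7/10·(-0.365936)+1/2·(-2.219535)≈-1.365922

0 -1 -2.000 0.000
1 -1 1.250 -1.000
2 -1 -2.100 -0.075
3 -1 1.111 -1.103
4 -1 -2.177 -0.216
5 -1 1.004 -1.240
6 -1 -2.220 -0.366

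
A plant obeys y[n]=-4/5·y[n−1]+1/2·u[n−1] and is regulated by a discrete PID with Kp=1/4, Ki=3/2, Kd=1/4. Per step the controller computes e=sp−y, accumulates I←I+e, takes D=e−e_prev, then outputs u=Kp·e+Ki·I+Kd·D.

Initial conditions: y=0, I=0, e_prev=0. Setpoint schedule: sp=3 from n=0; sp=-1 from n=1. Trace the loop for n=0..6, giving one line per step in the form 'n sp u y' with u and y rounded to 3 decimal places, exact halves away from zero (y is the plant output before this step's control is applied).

0 3 6.000 0.000
1 -1 -4.250 3.000
2 -1 6.550 -4.525
3 -1 -12.884 6.895
4 -1 15.835 -11.958
5 -1 -31.325 17.484
6 -1 42.576 -29.649

(exact arithmetic carried between steps; '≈' marks a value shown rounded to 6 d.p. or computed from one; I and e_prev carry over from the previous line; the table rounds u and y to 3 d.p., halves away from zero)
n=0: y=0, sp=3, e=sp−y=3; I=3, D=e−e_prev=3; u=1/4·3+3/2·3+1/4·3=6; next y=-4/5·0+1/2·6=3
n=1: y=3, sp=-1, e=sp−y=-4; I=-1, D=e−e_prev=-7; u=1/4·(-4)+3/2·(-1)+1/4·(-7)=-4.25; next y=-4/5·3+1/2·(-4.25)=-4.525
n=2: y=-4.525, sp=-1, e=sp−y=3.525; I=2.525, D=e−e_prev=7.525; u=1/4·3.525+3/2·2.525+1/4·7.525=6.55; next y=-4/5·(-4.525)+1/2·6.55=6.895
n=3: y=6.895, sp=-1, e=sp−y=-7.895; I=-5.37, D=e−e_prev=-11.42; u=1/4·(-7.895)+3/2·(-5.37)+1/4·(-11.42)=-12.88375; next y=-4/5·6.895+1/2·(-12.88375)=-11.957875
n=4: y=-11.957875, sp=-1, e=sp−y=10.957875; I=5.587875, D=e−e_prev=18.852875; u=1/4·10.957875+3/2·5.587875+1/4·18.852875=15.8345; next y=-4/5·(-11.957875)+1/2·15.8345=17.48355
n=5: y=17.48355, sp=-1, e=sp−y=-18.48355; I=-12.895675, D=e−e_prev=-29.441425; u=1/4·(-18.48355)+3/2·(-12.895675)+1/4·(-29.441425)≈-31.324756; next y=-4/5·17.48355+1/2·(-31.324756)≈-29.649218
n=6: y≈-29.649218, sp=-1, e=sp−y≈28.649218; I≈15.753543, D=e−e_prev≈47.132768; u=1/4·28.649218+3/2·15.753543+1/4·47.132768≈42.575811; next y=-4/5·(-29.649218)+1/2·42.575811≈45.007280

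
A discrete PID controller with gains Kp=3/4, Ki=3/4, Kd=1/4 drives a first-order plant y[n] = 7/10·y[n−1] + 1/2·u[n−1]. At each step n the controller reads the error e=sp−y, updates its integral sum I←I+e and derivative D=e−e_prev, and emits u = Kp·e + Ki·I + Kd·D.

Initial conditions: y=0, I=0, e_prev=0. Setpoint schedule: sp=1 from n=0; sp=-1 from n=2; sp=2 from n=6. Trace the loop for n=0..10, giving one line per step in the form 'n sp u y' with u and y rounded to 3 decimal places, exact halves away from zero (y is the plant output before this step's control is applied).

(exact arithmetic carried between steps; '≈' marks a value shown rounded to 6 d.p. or computed from one; I and e_prev carry over from the previous line; the table rounds u and y to 3 d.p., halves away from zero)
n=0: y=0, sp=1, e=sp−y=1; I=1, D=e−e_prev=1; u=3/4·1+3/4·1+1/4·1=1.75; next y=7/10·0+1/2·1.75=0.875
n=1: y=0.875, sp=1, e=sp−y=0.125; I=1.125, D=e−e_prev=-0.875; u=3/4·0.125+3/4·1.125+1/4·(-0.875)=0.71875; next y=7/10·0.875+1/2·0.71875=0.971875
n=2: y=0.971875, sp=-1, e=sp−y=-1.971875; I=-0.846875, D=e−e_prev=-2.096875; u=3/4·(-1.971875)+3/4·(-0.846875)+1/4·(-2.096875)≈-2.638281; next y=7/10·0.971875+1/2·(-2.638281)≈-0.638828
n=3: y≈-0.638828, sp=-1, e=sp−y≈-0.361172; I≈-1.208047, D=e−e_prev≈1.610703; u=3/4·(-0.361172)+3/4·(-1.208047)+1/4·1.610703≈-0.774238; next y=7/10·(-0.638828)+1/2·(-0.774238)≈-0.834299
n=4: y≈-0.834299, sp=-1, e=sp−y≈-0.165701; I≈-1.373748, D=e−e_prev≈0.195471; u=3/4·(-0.165701)+3/4·(-1.373748)+1/4·0.195471≈-1.105719; next y=7/10·(-0.834299)+1/2·(-1.105719)≈-1.136869
n=5: y≈-1.136869, sp=-1, e=sp−y≈0.136869; I≈-1.236879, D=e−e_prev≈0.302570; u=3/4·0.136869+3/4·(-1.236879)+1/4·0.302570≈-0.749365; next y=7/10·(-1.136869)+1/2·(-0.749365)≈-1.170491
n=6: y≈-1.170491, sp=2, e=sp−y≈3.170491; I≈1.933612, D=e−e_prev≈3.033622; u=3/4·3.170491+3/4·1.933612+1/4·3.033622≈4.586482; next y=7/10·(-1.170491)+1/2·4.586482≈1.473898
n=7: y≈1.473898, sp=2, e=sp−y≈0.526102; I≈2.459714, D=e−e_prev≈-2.644388; u=3/4·0.526102+3/4·2.459714+1/4·(-2.644388)≈1.578265; next y=7/10·1.473898+1/2·1.578265≈1.820861
n=8: y≈1.820861, sp=2, e=sp−y≈0.179139; I≈2.638853, D=e−e_prev≈-0.346963; u=3/4·0.179139+3/4·2.638853+1/4·(-0.346963)≈2.026753; next y=7/10·1.820861+1/2·2.026753≈2.287979
n=9: y≈2.287979, sp=2, e=sp−y≈-0.287979; I≈2.350874, D=e−e_prev≈-0.467118; u=3/4·(-0.287979)+3/4·2.350874+1/4·(-0.467118)≈1.430391; next y=7/10·2.287979+1/2·1.430391≈2.316781
n=10: y≈2.316781, sp=2, e=sp−y≈-0.316781; I≈2.034093, D=e−e_prev≈-0.028802; u=3/4·(-0.316781)+3/4·2.034093+1/4·(-0.028802)≈1.280783; next y=7/10·2.316781+1/2·1.280783≈2.262138

0 1 1.750 0.000
1 1 0.719 0.875
2 -1 -2.638 0.972
3 -1 -0.774 -0.639
4 -1 -1.106 -0.834
5 -1 -0.749 -1.137
6 2 4.586 -1.170
7 2 1.578 1.474
8 2 2.027 1.821
9 2 1.430 2.288
10 2 1.281 2.317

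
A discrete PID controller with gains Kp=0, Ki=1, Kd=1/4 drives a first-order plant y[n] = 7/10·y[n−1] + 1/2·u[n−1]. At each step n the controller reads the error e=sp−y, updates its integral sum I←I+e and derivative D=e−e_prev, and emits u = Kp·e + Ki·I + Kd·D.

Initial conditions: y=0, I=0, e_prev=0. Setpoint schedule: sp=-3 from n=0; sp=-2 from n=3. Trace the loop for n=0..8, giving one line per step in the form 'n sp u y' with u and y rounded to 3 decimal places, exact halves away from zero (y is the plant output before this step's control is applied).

(exact arithmetic carried between steps; '≈' marks a value shown rounded to 6 d.p. or computed from one; I and e_prev carry over from the previous line; the table rounds u and y to 3 d.p., halves away from zero)
n=0: y=0, sp=-3, e=sp−y=-3; I=-3, D=e−e_prev=-3; u=0·(-3)+1·(-3)+1/4·(-3)=-3.75; next y=7/10·0+1/2·(-3.75)=-1.875
n=1: y=-1.875, sp=-3, e=sp−y=-1.125; I=-4.125, D=e−e_prev=1.875; u=0·(-1.125)+1·(-4.125)+1/4·1.875=-3.65625; next y=7/10·(-1.875)+1/2·(-3.65625)=-3.140625
n=2: y=-3.140625, sp=-3, e=sp−y=0.140625; I=-3.984375, D=e−e_prev=1.265625; u=0·0.140625+1·(-3.984375)+1/4·1.265625≈-3.667969; next y=7/10·(-3.140625)+1/2·(-3.667969)≈-4.032422
n=3: y≈-4.032422, sp=-2, e=sp−y≈2.032422; I≈-1.951953, D=e−e_prev≈1.891797; u=0·2.032422+1·(-1.951953)+1/4·1.891797≈-1.479004; next y=7/10·(-4.032422)+1/2·(-1.479004)≈-3.562197
n=4: y≈-3.562197, sp=-2, e=sp−y≈1.562197; I≈-0.389756, D=e−e_prev≈-0.470225; u=0·1.562197+1·(-0.389756)+1/4·(-0.470225)≈-0.507312; next y=7/10·(-3.562197)+1/2·(-0.507312)≈-2.747194
n=5: y≈-2.747194, sp=-2, e=sp−y≈0.747194; I≈0.357438, D=e−e_prev≈-0.815003; u=0·0.747194+1·0.357438+1/4·(-0.815003)≈0.153687; next y=7/10·(-2.747194)+1/2·0.153687≈-1.846192
n=6: y≈-1.846192, sp=-2, e=sp−y≈-0.153808; I≈0.203630, D=e−e_prev≈-0.901002; u=0·(-0.153808)+1·0.203630+1/4·(-0.901002)≈-0.021620; next y=7/10·(-1.846192)+1/2·(-0.021620)≈-1.303145
n=7: y≈-1.303145, sp=-2, e=sp−y≈-0.696855; I≈-0.493225, D=e−e_prev≈-0.543048; u=0·(-0.696855)+1·(-0.493225)+1/4·(-0.543048)≈-0.628987; next y=7/10·(-1.303145)+1/2·(-0.628987)≈-1.226695
n=8: y≈-1.226695, sp=-2, e=sp−y≈-0.773305; I≈-1.266530, D=e−e_prev≈-0.076450; u=0·(-0.773305)+1·(-1.266530)+1/4·(-0.076450)≈-1.285643; next y=7/10·(-1.226695)+1/2·(-1.285643)≈-1.501508

0 -3 -3.750 0.000
1 -3 -3.656 -1.875
2 -3 -3.668 -3.141
3 -2 -1.479 -4.032
4 -2 -0.507 -3.562
5 -2 0.154 -2.747
6 -2 -0.022 -1.846
7 -2 -0.629 -1.303
8 -2 -1.286 -1.227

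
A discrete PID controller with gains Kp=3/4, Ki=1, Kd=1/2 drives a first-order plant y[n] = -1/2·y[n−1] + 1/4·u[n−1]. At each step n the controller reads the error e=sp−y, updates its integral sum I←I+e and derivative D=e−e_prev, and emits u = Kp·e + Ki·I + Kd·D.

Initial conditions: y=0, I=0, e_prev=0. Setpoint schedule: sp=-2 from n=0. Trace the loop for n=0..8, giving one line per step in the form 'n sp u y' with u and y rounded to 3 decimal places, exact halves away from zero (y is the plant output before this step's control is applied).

(exact arithmetic carried between steps; '≈' marks a value shown rounded to 6 d.p. or computed from one; I and e_prev carry over from the previous line; the table rounds u and y to 3 d.p., halves away from zero)
n=0: y=0, sp=-2, e=sp−y=-2; I=-2, D=e−e_prev=-2; u=3/4·(-2)+1·(-2)+1/2·(-2)=-4.5; next y=-1/2·0+1/4·(-4.5)=-1.125
n=1: y=-1.125, sp=-2, e=sp−y=-0.875; I=-2.875, D=e−e_prev=1.125; u=3/4·(-0.875)+1·(-2.875)+1/2·1.125=-2.96875; next y=-1/2·(-1.125)+1/4·(-2.96875)≈-0.179688
n=2: y≈-0.179688, sp=-2, e=sp−y≈-1.820313; I≈-4.695313, D=e−e_prev≈-0.945313; u=3/4·(-1.820313)+1·(-4.695313)+1/2·(-0.945313)≈-6.533203; next y=-1/2·(-0.179688)+1/4·(-6.533203)≈-1.543457
n=3: y≈-1.543457, sp=-2, e=sp−y≈-0.456543; I≈-5.151855, D=e−e_prev≈1.363770; u=3/4·(-0.456543)+1·(-5.151855)+1/2·1.363770≈-4.812378; next y=-1/2·(-1.543457)+1/4·(-4.812378)≈-0.431366
n=4: y≈-0.431366, sp=-2, e=sp−y≈-1.568634; I≈-6.720490, D=e−e_prev≈-1.112091; u=3/4·(-1.568634)+1·(-6.720490)+1/2·(-1.112091)≈-8.453011; next y=-1/2·(-0.431366)+1/4·(-8.453011)≈-1.897570
n=5: y≈-1.897570, sp=-2, e=sp−y≈-0.102430; I≈-6.822920, D=e−e_prev≈1.466204; u=3/4·(-0.102430)+1·(-6.822920)+1/2·1.466204≈-6.166641; next y=-1/2·(-1.897570)+1/4·(-6.166641)≈-0.592875
n=6: y≈-0.592875, sp=-2, e=sp−y≈-1.407125; I≈-8.230044, D=e−e_prev≈-1.304694; u=3/4·(-1.407125)+1·(-8.230044)+1/2·(-1.304694)≈-9.937735; next y=-1/2·(-0.592875)+1/4·(-9.937735)≈-2.187996
n=7: y≈-2.187996, sp=-2, e=sp−y≈0.187996; I≈-8.042048, D=e−e_prev≈1.595121; u=3/4·0.187996+1·(-8.042048)+1/2·1.595121≈-7.103491; next y=-1/2·(-2.187996)+1/4·(-7.103491)≈-0.681875
n=8: y≈-0.681875, sp=-2, e=sp−y≈-1.318125; I≈-9.360174, D=e−e_prev≈-1.506121; u=3/4·(-1.318125)+1·(-9.360174)+1/2·(-1.506121)≈-11.101828; next y=-1/2·(-0.681875)+1/4·(-11.101828)≈-2.434520

0 -2 -4.500 0.000
1 -2 -2.969 -1.125
2 -2 -6.533 -0.180
3 -2 -4.812 -1.543
4 -2 -8.453 -0.431
5 -2 -6.167 -1.898
6 -2 -9.938 -0.593
7 -2 -7.103 -2.188
8 -2 -11.102 -0.682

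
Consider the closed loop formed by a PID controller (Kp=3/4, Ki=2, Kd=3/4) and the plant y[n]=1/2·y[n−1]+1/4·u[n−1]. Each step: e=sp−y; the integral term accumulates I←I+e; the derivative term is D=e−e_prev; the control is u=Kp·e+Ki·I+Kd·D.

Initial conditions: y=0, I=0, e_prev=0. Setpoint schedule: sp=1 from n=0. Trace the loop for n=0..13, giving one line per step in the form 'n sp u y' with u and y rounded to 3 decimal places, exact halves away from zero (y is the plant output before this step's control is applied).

(exact arithmetic carried between steps; '≈' marks a value shown rounded to 6 d.p. or computed from one; I and e_prev carry over from the previous line; the table rounds u and y to 3 d.p., halves away from zero)
n=0: y=0, sp=1, e=sp−y=1; I=1, D=e−e_prev=1; u=3/4·1+2·1+3/4·1=3.5; next y=1/2·0+1/4·3.5=0.875
n=1: y=0.875, sp=1, e=sp−y=0.125; I=1.125, D=e−e_prev=-0.875; u=3/4·0.125+2·1.125+3/4·(-0.875)=1.6875; next y=1/2·0.875+1/4·1.6875=0.859375
n=2: y=0.859375, sp=1, e=sp−y=0.140625; I=1.265625, D=e−e_prev=0.015625; u=3/4·0.140625+2·1.265625+3/4·0.015625≈2.648438; next y=1/2·0.859375+1/4·2.648438≈1.091797
n=3: y≈1.091797, sp=1, e=sp−y≈-0.091797; I≈1.173828, D=e−e_prev≈-0.232422; u=3/4·(-0.091797)+2·1.173828+3/4·(-0.232422)≈2.104492; next y=1/2·1.091797+1/4·2.104492≈1.072021
n=4: y≈1.072021, sp=1, e=sp−y≈-0.072021; I≈1.101807, D=e−e_prev≈0.019775; u=3/4·(-0.072021)+2·1.101807+3/4·0.019775≈2.164429; next y=1/2·1.072021+1/4·2.164429≈1.077118
n=5: y≈1.077118, sp=1, e=sp−y≈-0.077118; I≈1.024689, D=e−e_prev≈-0.005096; u=3/4·(-0.077118)+2·1.024689+3/4·(-0.005096)≈1.987717; next y=1/2·1.077118+1/4·1.987717≈1.035488
n=6: y≈1.035488, sp=1, e=sp−y≈-0.035488; I≈0.989201, D=e−e_prev≈0.041630; u=3/4·(-0.035488)+2·0.989201+3/4·0.041630≈1.983007; next y=1/2·1.035488+1/4·1.983007≈1.013496
n=7: y≈1.013496, sp=1, e=sp−y≈-0.013496; I≈0.975705, D=e−e_prev≈0.021992; u=3/4·(-0.013496)+2·0.975705+3/4·0.021992≈1.957782; next y=1/2·1.013496+1/4·1.957782≈0.996193
n=8: y≈0.996193, sp=1, e=sp−y≈0.003807; I≈0.979511, D=e−e_prev≈0.017303; u=3/4·0.003807+2·0.979511+3/4·0.017303≈1.974855; next y=1/2·0.996193+1/4·1.974855≈0.991810
n=9: y≈0.991810, sp=1, e=sp−y≈0.008190; I≈0.987701, D=e−e_prev≈0.004383; u=3/4·0.008190+2·0.987701+3/4·0.004383≈1.984832; next y=1/2·0.991810+1/4·1.984832≈0.992113
n=10: y≈0.992113, sp=1, e=sp−y≈0.007887; I≈0.995588, D=e−e_prev≈-0.000303; u=3/4·0.007887+2·0.995588+3/4·(-0.000303)≈1.996864; next y=1/2·0.992113+1/4·1.996864≈0.995273
n=11: y≈0.995273, sp=1, e=sp−y≈0.004727; I≈1.000315, D=e−e_prev≈-0.003159; u=3/4·0.004727+2·1.000315+3/4·(-0.003159)≈2.001807; next y=1/2·0.995273+1/4·2.001807≈0.998088
n=12: y≈0.998088, sp=1, e=sp−y≈0.001912; I≈1.002227, D=e−e_prev≈-0.002815; u=3/4·0.001912+2·1.002227+3/4·(-0.002815)≈2.003777; next y=1/2·0.998088+1/4·2.003777≈0.999988
n=13: y≈0.999988, sp=1, e=sp−y≈0.000012; I≈1.002239, D=e−e_prev≈-0.001900; u=3/4·0.000012+2·1.002239+3/4·(-0.001900)≈2.003062; next y=1/2·0.999988+1/4·2.003062≈1.000760

0 1 3.500 0.000
1 1 1.688 0.875
2 1 2.648 0.859
3 1 2.104 1.092
4 1 2.164 1.072
5 1 1.988 1.077
6 1 1.983 1.035
7 1 1.958 1.013
8 1 1.975 0.996
9 1 1.985 0.992
10 1 1.997 0.992
11 1 2.002 0.995
12 1 2.004 0.998
13 1 2.003 1.000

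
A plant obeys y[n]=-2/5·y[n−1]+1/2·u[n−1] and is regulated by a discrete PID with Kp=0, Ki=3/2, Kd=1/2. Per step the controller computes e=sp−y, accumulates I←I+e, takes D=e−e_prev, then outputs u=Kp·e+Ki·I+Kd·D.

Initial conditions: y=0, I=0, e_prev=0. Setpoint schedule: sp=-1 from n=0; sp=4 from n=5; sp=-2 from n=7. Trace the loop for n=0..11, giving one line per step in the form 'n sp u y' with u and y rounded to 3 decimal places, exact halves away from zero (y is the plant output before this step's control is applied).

(exact arithmetic carried between steps; '≈' marks a value shown rounded to 6 d.p. or computed from one; I and e_prev carry over from the previous line; the table rounds u and y to 3 d.p., halves away from zero)
n=0: y=0, sp=-1, e=sp−y=-1; I=-1, D=e−e_prev=-1; u=0·(-1)+3/2·(-1)+1/2·(-1)=-2; next y=-2/5·0+1/2·(-2)=-1
n=1: y=-1, sp=-1, e=sp−y=0; I=-1, D=e−e_prev=1; u=0·0+3/2·(-1)+1/2·1=-1; next y=-2/5·(-1)+1/2·(-1)=-0.1
n=2: y=-0.1, sp=-1, e=sp−y=-0.9; I=-1.9, D=e−e_prev=-0.9; u=0·(-0.9)+3/2·(-1.9)+1/2·(-0.9)=-3.3; next y=-2/5·(-0.1)+1/2·(-3.3)=-1.61
n=3: y=-1.61, sp=-1, e=sp−y=0.61; I=-1.29, D=e−e_prev=1.51; u=0·0.61+3/2·(-1.29)+1/2·1.51=-1.18; next y=-2/5·(-1.61)+1/2·(-1.18)=0.054
n=4: y=0.054, sp=-1, e=sp−y=-1.054; I=-2.344, D=e−e_prev=-1.664; u=0·(-1.054)+3/2·(-2.344)+1/2·(-1.664)=-4.348; next y=-2/5·0.054+1/2·(-4.348)=-2.1956
n=5: y=-2.1956, sp=4, e=sp−y=6.1956; I=3.8516, D=e−e_prev=7.2496; u=0·6.1956+3/2·3.8516+1/2·7.2496=9.4022; next y=-2/5·(-2.1956)+1/2·9.4022=5.57934
n=6: y=5.57934, sp=4, e=sp−y=-1.57934; I=2.27226, D=e−e_prev=-7.77494; u=0·(-1.57934)+3/2·2.27226+1/2·(-7.77494)=-0.47908; next y=-2/5·5.57934+1/2·(-0.47908)=-2.471276
n=7: y=-2.471276, sp=-2, e=sp−y=0.471276; I=2.743536, D=e−e_prev=2.050616; u=0·0.471276+3/2·2.743536+1/2·2.050616=5.140612; next y=-2/5·(-2.471276)+1/2·5.140612≈3.558816
n=8: y≈3.558816, sp=-2, e=sp−y≈-5.558816; I≈-2.815280, D=e−e_prev≈-6.030092; u=0·(-5.558816)+3/2·(-2.815280)+1/2·(-6.030092)≈-7.237967; next y=-2/5·3.558816+1/2·(-7.237967)≈-5.042510
n=9: y≈-5.042510, sp=-2, e=sp−y≈3.042510; I≈0.227230, D=e−e_prev≈8.601326; u=0·3.042510+3/2·0.227230+1/2·8.601326≈4.641508; next y=-2/5·(-5.042510)+1/2·4.641508≈4.337758
n=10: y≈4.337758, sp=-2, e=sp−y≈-6.337758; I≈-6.110528, D=e−e_prev≈-9.380268; u=0·(-6.337758)+3/2·(-6.110528)+1/2·(-9.380268)≈-13.855926; next y=-2/5·4.337758+1/2·(-13.855926)≈-8.663066
n=11: y≈-8.663066, sp=-2, e=sp−y≈6.663066; I≈0.552538, D=e−e_prev≈13.000824; u=0·6.663066+3/2·0.552538+1/2·13.000824≈7.329219; next y=-2/5·(-8.663066)+1/2·7.329219≈7.129836

0 -1 -2.000 0.000
1 -1 -1.000 -1.000
2 -1 -3.300 -0.100
3 -1 -1.180 -1.610
4 -1 -4.348 0.054
5 4 9.402 -2.196
6 4 -0.479 5.579
7 -2 5.141 -2.471
8 -2 -7.238 3.559
9 -2 4.642 -5.043
10 -2 -13.856 4.338
11 -2 7.329 -8.663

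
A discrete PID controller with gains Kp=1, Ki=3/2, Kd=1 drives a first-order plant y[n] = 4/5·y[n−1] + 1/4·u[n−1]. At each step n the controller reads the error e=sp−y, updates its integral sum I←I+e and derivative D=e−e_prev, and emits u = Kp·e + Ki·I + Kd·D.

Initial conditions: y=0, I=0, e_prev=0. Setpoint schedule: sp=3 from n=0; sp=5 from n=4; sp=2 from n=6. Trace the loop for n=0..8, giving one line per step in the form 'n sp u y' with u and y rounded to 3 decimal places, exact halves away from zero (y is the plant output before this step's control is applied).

0 3 10.500 0.000
1 3 2.813 2.625
2 3 5.377 2.803
3 3 3.108 3.587
4 5 9.803 3.646
5 5 3.868 5.368
6 2 -5.089 5.261
7 2 1.048 2.937
8 2 -1.543 2.611

(exact arithmetic carried between steps; '≈' marks a value shown rounded to 6 d.p. or computed from one; I and e_prev carry over from the previous line; the table rounds u and y to 3 d.p., halves away from zero)
n=0: y=0, sp=3, e=sp−y=3; I=3, D=e−e_prev=3; u=1·3+3/2·3+1·3=10.5; next y=4/5·0+1/4·10.5=2.625
n=1: y=2.625, sp=3, e=sp−y=0.375; I=3.375, D=e−e_prev=-2.625; u=1·0.375+3/2·3.375+1·(-2.625)=2.8125; next y=4/5·2.625+1/4·2.8125=2.803125
n=2: y=2.803125, sp=3, e=sp−y=0.196875; I=3.571875, D=e−e_prev=-0.178125; u=1·0.196875+3/2·3.571875+1·(-0.178125)≈5.376563; next y=4/5·2.803125+1/4·5.376563≈3.586641
n=3: y≈3.586641, sp=3, e=sp−y≈-0.586641; I≈2.985234, D=e−e_prev≈-0.783516; u=1·(-0.586641)+3/2·2.985234+1·(-0.783516)≈3.107695; next y=4/5·3.586641+1/4·3.107695≈3.646236
n=4: y≈3.646236, sp=5, e=sp−y≈1.353764; I≈4.338998, D=e−e_prev≈1.940404; u=1·1.353764+3/2·4.338998+1·1.940404≈9.802665; next y=4/5·3.646236+1/4·9.802665≈5.367655
n=5: y≈5.367655, sp=5, e=sp−y≈-0.367655; I≈3.971343, D=e−e_prev≈-1.721419; u=1·(-0.367655)+3/2·3.971343+1·(-1.721419)≈3.867940; next y=4/5·5.367655+1/4·3.867940≈5.261109
n=6: y≈5.261109, sp=2, e=sp−y≈-3.261109; I≈0.710234, D=e−e_prev≈-2.893454; u=1·(-3.261109)+3/2·0.710234+1·(-2.893454)≈-5.089213; next y=4/5·5.261109+1/4·(-5.089213)≈2.936584
n=7: y≈2.936584, sp=2, e=sp−y≈-0.936584; I≈-0.226351, D=e−e_prev≈2.324525; u=1·(-0.936584)+3/2·(-0.226351)+1·2.324525≈1.048415; next y=4/5·2.936584+1/4·1.048415≈2.611371
n=8: y≈2.611371, sp=2, e=sp−y≈-0.611371; I≈-0.837722, D=e−e_prev≈0.325213; u=1·(-0.611371)+3/2·(-0.837722)+1·0.325213≈-1.542741; next y=4/5·2.611371+1/4·(-1.542741)≈1.703412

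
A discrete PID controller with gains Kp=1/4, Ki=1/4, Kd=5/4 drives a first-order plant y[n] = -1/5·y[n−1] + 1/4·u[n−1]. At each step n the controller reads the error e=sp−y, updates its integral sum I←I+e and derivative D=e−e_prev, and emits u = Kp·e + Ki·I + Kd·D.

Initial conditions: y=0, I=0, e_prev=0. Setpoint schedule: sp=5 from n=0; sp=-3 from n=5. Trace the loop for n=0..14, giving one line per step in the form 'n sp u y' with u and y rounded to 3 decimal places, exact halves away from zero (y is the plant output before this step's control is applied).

(exact arithmetic carried between steps; '≈' marks a value shown rounded to 6 d.p. or computed from one; I and e_prev carry over from the previous line; the table rounds u and y to 3 d.p., halves away from zero)
n=0: y=0, sp=5, e=sp−y=5; I=5, D=e−e_prev=5; u=1/4·5+1/4·5+5/4·5=8.75; next y=-1/5·0+1/4·8.75=2.1875
n=1: y=2.1875, sp=5, e=sp−y=2.8125; I=7.8125, D=e−e_prev=-2.1875; u=1/4·2.8125+1/4·7.8125+5/4·(-2.1875)=-0.078125; next y=-1/5·2.1875+1/4·(-0.078125)≈-0.457031
n=2: y≈-0.457031, sp=5, e=sp−y≈5.457031; I≈13.269531, D=e−e_prev≈2.644531; u=1/4·5.457031+1/4·13.269531+5/4·2.644531≈7.987305; next y=-1/5·(-0.457031)+1/4·7.987305≈2.088232
n=3: y≈2.088232, sp=5, e=sp−y≈2.911768; I≈16.181299, D=e−e_prev≈-2.545264; u=1/4·2.911768+1/4·16.181299+5/4·(-2.545264)≈1.591687; next y=-1/5·2.088232+1/4·1.591687≈-0.019725
n=4: y≈-0.019725, sp=5, e=sp−y≈5.019725; I≈21.201024, D=e−e_prev≈2.107957; u=1/4·5.019725+1/4·21.201024+5/4·2.107957≈9.190134; next y=-1/5·(-0.019725)+1/4·9.190134≈2.301478
n=5: y≈2.301478, sp=-3, e=sp−y≈-5.301478; I≈15.899545, D=e−e_prev≈-10.321203; u=1/4·(-5.301478)+1/4·15.899545+5/4·(-10.321203)≈-10.251987; next y=-1/5·2.301478+1/4·(-10.251987)≈-3.023292
n=6: y≈-3.023292, sp=-3, e=sp−y≈0.023292; I≈15.922838, D=e−e_prev≈5.324771; u=1/4·0.023292+1/4·15.922838+5/4·5.324771≈10.642496; next y=-1/5·(-3.023292)+1/4·10.642496≈3.265282
n=7: y≈3.265282, sp=-3, e=sp−y≈-6.265282; I≈9.657555, D=e−e_prev≈-6.288575; u=1/4·(-6.265282)+1/4·9.657555+5/4·(-6.288575)≈-7.012650; next y=-1/5·3.265282+1/4·(-7.012650)≈-2.406219
n=8: y≈-2.406219, sp=-3, e=sp−y≈-0.593781; I≈9.063774, D=e−e_prev≈5.671502; u=1/4·(-0.593781)+1/4·9.063774+5/4·5.671502≈9.206875; next y=-1/5·(-2.406219)+1/4·9.206875≈2.782963
n=9: y≈2.782963, sp=-3, e=sp−y≈-5.782963; I≈3.280812, D=e−e_prev≈-5.189182; u=1/4·(-5.782963)+1/4·3.280812+5/4·(-5.189182)≈-7.112015; next y=-1/5·2.782963+1/4·(-7.112015)≈-2.334596
n=10: y≈-2.334596, sp=-3, e=sp−y≈-0.665404; I≈2.615408, D=e−e_prev≈5.117559; u=1/4·(-0.665404)+1/4·2.615408+5/4·5.117559≈6.884450; next y=-1/5·(-2.334596)+1/4·6.884450≈2.188032
n=11: y≈2.188032, sp=-3, e=sp−y≈-5.188032; I≈-2.572624, D=e−e_prev≈-4.522628; u=1/4·(-5.188032)+1/4·(-2.572624)+5/4·(-4.522628)≈-7.593449; next y=-1/5·2.188032+1/4·(-7.593449)≈-2.335969
n=12: y≈-2.335969, sp=-3, e=sp−y≈-0.664031; I≈-3.236655, D=e−e_prev≈4.524000; u=1/4·(-0.664031)+1/4·(-3.236655)+5/4·4.524000≈4.679829; next y=-1/5·(-2.335969)+1/4·4.679829≈1.637151
n=13: y≈1.637151, sp=-3, e=sp−y≈-4.637151; I≈-7.873806, D=e−e_prev≈-3.973119; u=1/4·(-4.637151)+1/4·(-7.873806)+5/4·(-3.973119)≈-8.094138; next y=-1/5·1.637151+1/4·(-8.094138)≈-2.350965
n=14: y≈-2.350965, sp=-3, e=sp−y≈-0.649035; I≈-8.522841, D=e−e_prev≈3.988116; u=1/4·(-0.649035)+1/4·(-8.522841)+5/4·3.988116≈2.692175; next y=-1/5·(-2.350965)+1/4·2.692175≈1.143237

0 5 8.750 0.000
1 5 -0.078 2.188
2 5 7.987 -0.457
3 5 1.592 2.088
4 5 9.190 -0.020
5 -3 -10.252 2.301
6 -3 10.642 -3.023
7 -3 -7.013 3.265
8 -3 9.207 -2.406
9 -3 -7.112 2.783
10 -3 6.884 -2.335
11 -3 -7.593 2.188
12 -3 4.680 -2.336
13 -3 -8.094 1.637
14 -3 2.692 -2.351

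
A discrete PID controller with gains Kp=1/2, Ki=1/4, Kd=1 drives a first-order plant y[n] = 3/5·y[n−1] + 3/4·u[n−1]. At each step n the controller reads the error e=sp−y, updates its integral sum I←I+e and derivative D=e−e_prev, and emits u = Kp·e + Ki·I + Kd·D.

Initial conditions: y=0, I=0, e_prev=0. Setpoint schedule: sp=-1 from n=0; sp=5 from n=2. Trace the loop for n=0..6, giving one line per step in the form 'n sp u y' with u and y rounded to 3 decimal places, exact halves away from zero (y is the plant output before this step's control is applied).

0 -1 -1.750 0.000
1 -1 1.297 -1.313
2 5 7.942 0.185
3 5 -5.651 6.067
4 5 11.628 -0.598
5 5 -9.318 8.363
6 5 16.885 -1.971

(exact arithmetic carried between steps; '≈' marks a value shown rounded to 6 d.p. or computed from one; I and e_prev carry over from the previous line; the table rounds u and y to 3 d.p., halves away from zero)
n=0: y=0, sp=-1, e=sp−y=-1; I=-1, D=e−e_prev=-1; u=1/2·(-1)+1/4·(-1)+1·(-1)=-1.75; next y=3/5·0+3/4·(-1.75)=-1.3125
n=1: y=-1.3125, sp=-1, e=sp−y=0.3125; I=-0.6875, D=e−e_prev=1.3125; u=1/2·0.3125+1/4·(-0.6875)+1·1.3125=1.296875; next y=3/5·(-1.3125)+3/4·1.296875≈0.185156
n=2: y≈0.185156, sp=5, e=sp−y≈4.814844; I≈4.127344, D=e−e_prev≈4.502344; u=1/2·4.814844+1/4·4.127344+1·4.502344≈7.941602; next y=3/5·0.185156+3/4·7.941602≈6.067295
n=3: y≈6.067295, sp=5, e=sp−y≈-1.067295; I≈3.060049, D=e−e_prev≈-5.882139; u=1/2·(-1.067295)+1/4·3.060049+1·(-5.882139)≈-5.650774; next y=3/5·6.067295+3/4·(-5.650774)≈-0.597703
n=4: y≈-0.597703, sp=5, e=sp−y≈5.597703; I≈8.657752, D=e−e_prev≈6.664998; u=1/2·5.597703+1/4·8.657752+1·6.664998≈11.628288; next y=3/5·(-0.597703)+3/4·11.628288≈8.362594
n=5: y≈8.362594, sp=5, e=sp−y≈-3.362594; I≈5.295158, D=e−e_prev≈-8.960298; u=1/2·(-3.362594)+1/4·5.295158+1·(-8.960298)≈-9.317805; next y=3/5·8.362594+3/4·(-9.317805)≈-1.970797
n=6: y≈-1.970797, sp=5, e=sp−y≈6.970797; I≈12.265956, D=e−e_prev≈10.333391; u=1/2·6.970797+1/4·12.265956+1·10.333391≈16.885279; next y=3/5·(-1.970797)+3/4·16.885279≈11.481481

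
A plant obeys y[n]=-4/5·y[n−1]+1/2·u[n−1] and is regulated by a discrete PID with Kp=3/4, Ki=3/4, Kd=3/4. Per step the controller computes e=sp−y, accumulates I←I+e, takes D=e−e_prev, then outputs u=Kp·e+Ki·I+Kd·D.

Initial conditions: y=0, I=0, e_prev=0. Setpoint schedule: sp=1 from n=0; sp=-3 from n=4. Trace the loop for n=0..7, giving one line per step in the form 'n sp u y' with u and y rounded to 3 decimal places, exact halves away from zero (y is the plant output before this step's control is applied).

(exact arithmetic carried between steps; '≈' marks a value shown rounded to 6 d.p. or computed from one; I and e_prev carry over from the previous line; the table rounds u and y to 3 d.p., halves away from zero)
n=0: y=0, sp=1, e=sp−y=1; I=1, D=e−e_prev=1; u=3/4·1+3/4·1+3/4·1=2.25; next y=-4/5·0+1/2·2.25=1.125
n=1: y=1.125, sp=1, e=sp−y=-0.125; I=0.875, D=e−e_prev=-1.125; u=3/4·(-0.125)+3/4·0.875+3/4·(-1.125)=-0.28125; next y=-4/5·1.125+1/2·(-0.28125)=-1.040625
n=2: y=-1.040625, sp=1, e=sp−y=2.040625; I=2.915625, D=e−e_prev=2.165625; u=3/4·2.040625+3/4·2.915625+3/4·2.165625≈5.341406; next y=-4/5·(-1.040625)+1/2·5.341406≈3.503203
n=3: y≈3.503203, sp=1, e=sp−y≈-2.503203; I≈0.412422, D=e−e_prev≈-4.543828; u=3/4·(-2.503203)+3/4·0.412422+3/4·(-4.543828)≈-4.975957; next y=-4/5·3.503203+1/2·(-4.975957)≈-5.290541
n=4: y≈-5.290541, sp=-3, e=sp−y≈2.290541; I≈2.702963, D=e−e_prev≈4.793744; u=3/4·2.290541+3/4·2.702963+3/4·4.793744≈7.340436; next y=-4/5·(-5.290541)+1/2·7.340436≈7.902651
n=5: y≈7.902651, sp=-3, e=sp−y≈-10.902651; I≈-8.199688, D=e−e_prev≈-13.193192; u=3/4·(-10.902651)+3/4·(-8.199688)+3/4·(-13.193192)≈-24.221648; next y=-4/5·7.902651+1/2·(-24.221648)≈-18.432945
n=6: y≈-18.432945, sp=-3, e=sp−y≈15.432945; I≈7.233257, D=e−e_prev≈26.335595; u=3/4·15.432945+3/4·7.233257+3/4·26.335595≈36.751348; next y=-4/5·(-18.432945)+1/2·36.751348≈33.122030
n=7: y≈33.122030, sp=-3, e=sp−y≈-36.122030; I≈-28.888773, D=e−e_prev≈-51.554974; u=3/4·(-36.122030)+3/4·(-28.888773)+3/4·(-51.554974)≈-87.424332; next y=-4/5·33.122030+1/2·(-87.424332)≈-70.209790

0 1 2.250 0.000
1 1 -0.281 1.125
2 1 5.341 -1.041
3 1 -4.976 3.503
4 -3 7.340 -5.291
5 -3 -24.222 7.903
6 -3 36.751 -18.433
7 -3 -87.424 33.122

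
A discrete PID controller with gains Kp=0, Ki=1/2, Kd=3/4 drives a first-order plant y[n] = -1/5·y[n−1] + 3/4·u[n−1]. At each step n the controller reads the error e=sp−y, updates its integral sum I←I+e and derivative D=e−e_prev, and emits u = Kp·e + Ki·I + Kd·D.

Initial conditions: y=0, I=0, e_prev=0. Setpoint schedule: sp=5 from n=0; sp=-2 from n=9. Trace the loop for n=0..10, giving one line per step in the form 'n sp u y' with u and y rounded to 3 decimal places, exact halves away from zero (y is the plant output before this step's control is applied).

0 5 6.250 0.000
1 5 -0.859 4.688
2 5 10.649 -1.582
3 5 -3.119 8.303
4 5 18.023 -4.000
5 5 -9.601 14.317
6 5 29.954 -10.064
7 5 -23.977 24.479
8 5 51.387 -22.879
9 -2 -61.435 43.116
10 -2 93.022 -54.699

(exact arithmetic carried between steps; '≈' marks a value shown rounded to 6 d.p. or computed from one; I and e_prev carry over from the previous line; the table rounds u and y to 3 d.p., halves away from zero)
n=0: y=0, sp=5, e=sp−y=5; I=5, D=e−e_prev=5; u=0·5+1/2·5+3/4·5=6.25; next y=-1/5·0+3/4·6.25=4.6875
n=1: y=4.6875, sp=5, e=sp−y=0.3125; I=5.3125, D=e−e_prev=-4.6875; u=0·0.3125+1/2·5.3125+3/4·(-4.6875)=-0.859375; next y=-1/5·4.6875+3/4·(-0.859375)≈-1.582031
n=2: y≈-1.582031, sp=5, e=sp−y≈6.582031; I≈11.894531, D=e−e_prev≈6.269531; u=0·6.582031+1/2·11.894531+3/4·6.269531≈10.649414; next y=-1/5·(-1.582031)+3/4·10.649414≈8.303467
n=3: y≈8.303467, sp=5, e=sp−y≈-3.303467; I≈8.591064, D=e−e_prev≈-9.885498; u=0·(-3.303467)+1/2·8.591064+3/4·(-9.885498)≈-3.118591; next y=-1/5·8.303467+3/4·(-3.118591)≈-3.999637
n=4: y≈-3.999637, sp=5, e=sp−y≈8.999637; I≈17.590701, D=e−e_prev≈12.303104; u=0·8.999637+1/2·17.590701+3/4·12.303104≈18.022678; next y=-1/5·(-3.999637)+3/4·18.022678≈14.316936
n=5: y≈14.316936, sp=5, e=sp−y≈-9.316936; I≈8.273765, D=e−e_prev≈-18.316573; u=0·(-9.316936)+1/2·8.273765+3/4·(-18.316573)≈-9.600547; next y=-1/5·14.316936+3/4·(-9.600547)≈-10.063798
n=6: y≈-10.063798, sp=5, e=sp−y≈15.063798; I≈23.337563, D=e−e_prev≈24.380734; u=0·15.063798+1/2·23.337563+3/4·24.380734≈29.954332; next y=-1/5·(-10.063798)+3/4·29.954332≈24.478508
n=7: y≈24.478508, sp=5, e=sp−y≈-19.478508; I≈3.859054, D=e−e_prev≈-34.542306; u=0·(-19.478508)+1/2·3.859054+3/4·(-34.542306)≈-23.977202; next y=-1/5·24.478508+3/4·(-23.977202)≈-22.878603
n=8: y≈-22.878603, sp=5, e=sp−y≈27.878603; I≈31.737658, D=e−e_prev≈47.357112; u=0·27.878603+1/2·31.737658+3/4·47.357112≈51.386663; next y=-1/5·(-22.878603)+3/4·51.386663≈43.115718
n=9: y≈43.115718, sp=-2, e=sp−y≈-45.115718; I≈-13.378060, D=e−e_prev≈-72.994321; u=0·(-45.115718)+1/2·(-13.378060)+3/4·(-72.994321)≈-61.434771; next y=-1/5·43.115718+3/4·(-61.434771)≈-54.699221
n=10: y≈-54.699221, sp=-2, e=sp−y≈52.699221; I≈39.321162, D=e−e_prev≈97.814939; u=0·52.699221+1/2·39.321162+3/4·97.814939≈93.021785; next y=-1/5·(-54.699221)+3/4·93.021785≈80.706183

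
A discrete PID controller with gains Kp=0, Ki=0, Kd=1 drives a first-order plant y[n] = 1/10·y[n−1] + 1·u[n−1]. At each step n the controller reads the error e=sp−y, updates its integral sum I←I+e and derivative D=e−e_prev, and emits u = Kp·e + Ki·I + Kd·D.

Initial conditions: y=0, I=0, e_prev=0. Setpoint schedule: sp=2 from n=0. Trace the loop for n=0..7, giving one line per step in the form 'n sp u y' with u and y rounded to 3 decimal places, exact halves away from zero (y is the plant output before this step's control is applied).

0 2 2.000 0.000
1 2 -2.000 2.000
2 2 3.800 -1.800
3 2 -5.420 3.620
4 2 8.678 -5.058
5 2 -13.230 8.172
6 2 20.585 -12.413
7 2 -31.757 19.344

(exact arithmetic carried between steps; '≈' marks a value shown rounded to 6 d.p. or computed from one; I and e_prev carry over from the previous line; the table rounds u and y to 3 d.p., halves away from zero)
n=0: y=0, sp=2, e=sp−y=2; I=2, D=e−e_prev=2; u=0·2+0·2+1·2=2; next y=1/10·0+1·2=2
n=1: y=2, sp=2, e=sp−y=0; I=2, D=e−e_prev=-2; u=0·0+0·2+1·(-2)=-2; next y=1/10·2+1·(-2)=-1.8
n=2: y=-1.8, sp=2, e=sp−y=3.8; I=5.8, D=e−e_prev=3.8; u=0·3.8+0·5.8+1·3.8=3.8; next y=1/10·(-1.8)+1·3.8=3.62
n=3: y=3.62, sp=2, e=sp−y=-1.62; I=4.18, D=e−e_prev=-5.42; u=0·(-1.62)+0·4.18+1·(-5.42)=-5.42; next y=1/10·3.62+1·(-5.42)=-5.058
n=4: y=-5.058, sp=2, e=sp−y=7.058; I=11.238, D=e−e_prev=8.678; u=0·7.058+0·11.238+1·8.678=8.678; next y=1/10·(-5.058)+1·8.678=8.1722
n=5: y=8.1722, sp=2, e=sp−y=-6.1722; I=5.0658, D=e−e_prev=-13.2302; u=0·(-6.1722)+0·5.0658+1·(-13.2302)=-13.2302; next y=1/10·8.1722+1·(-13.2302)=-12.41298
n=6: y=-12.41298, sp=2, e=sp−y=14.41298; I=19.47878, D=e−e_prev=20.58518; u=0·14.41298+0·19.47878+1·20.58518=20.58518; next y=1/10·(-12.41298)+1·20.58518=19.343882
n=7: y=19.343882, sp=2, e=sp−y=-17.343882; I=2.134898, D=e−e_prev=-31.756862; u=0·(-17.343882)+0·2.134898+1·(-31.756862)=-31.756862; next y=1/10·19.343882+1·(-31.756862)≈-29.822474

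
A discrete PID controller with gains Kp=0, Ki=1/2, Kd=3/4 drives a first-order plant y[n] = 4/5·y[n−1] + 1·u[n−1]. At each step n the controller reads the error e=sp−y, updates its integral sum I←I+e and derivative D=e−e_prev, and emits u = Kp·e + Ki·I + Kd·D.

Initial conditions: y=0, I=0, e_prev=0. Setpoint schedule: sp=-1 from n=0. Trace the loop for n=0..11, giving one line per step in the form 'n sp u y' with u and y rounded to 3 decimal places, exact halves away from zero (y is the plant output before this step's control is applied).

0 -1 -1.250 0.000
1 -1 0.563 -1.250
2 -1 -1.266 -0.438
3 -1 0.535 -1.616
4 -1 -1.113 -0.757
5 -1 0.611 -1.719
6 -1 -0.945 -0.764
7 -1 0.644 -1.556
8 -1 -0.866 -0.601
9 -1 0.583 -1.347
10 -1 -0.868 -0.494
11 -1 0.480 -1.264

(exact arithmetic carried between steps; '≈' marks a value shown rounded to 6 d.p. or computed from one; I and e_prev carry over from the previous line; the table rounds u and y to 3 d.p., halves away from zero)
n=0: y=0, sp=-1, e=sp−y=-1; I=-1, D=e−e_prev=-1; u=0·(-1)+1/2·(-1)+3/4·(-1)=-1.25; next y=4/5·0+1·(-1.25)=-1.25
n=1: y=-1.25, sp=-1, e=sp−y=0.25; I=-0.75, D=e−e_prev=1.25; u=0·0.25+1/2·(-0.75)+3/4·1.25=0.5625; next y=4/5·(-1.25)+1·0.5625=-0.4375
n=2: y=-0.4375, sp=-1, e=sp−y=-0.5625; I=-1.3125, D=e−e_prev=-0.8125; u=0·(-0.5625)+1/2·(-1.3125)+3/4·(-0.8125)=-1.265625; next y=4/5·(-0.4375)+1·(-1.265625)=-1.615625
n=3: y=-1.615625, sp=-1, e=sp−y=0.615625; I=-0.696875, D=e−e_prev=1.178125; u=0·0.615625+1/2·(-0.696875)+3/4·1.178125≈0.535156; next y=4/5·(-1.615625)+1·0.535156≈-0.757344
n=4: y≈-0.757344, sp=-1, e=sp−y≈-0.242656; I≈-0.939531, D=e−e_prev≈-0.858281; u=0·(-0.242656)+1/2·(-0.939531)+3/4·(-0.858281)≈-1.113477; next y=4/5·(-0.757344)+1·(-1.113477)≈-1.719352
n=5: y≈-1.719352, sp=-1, e=sp−y≈0.719352; I≈-0.220180, D=e−e_prev≈0.962008; u=0·0.719352+1/2·(-0.220180)+3/4·0.962008≈0.611416; next y=4/5·(-1.719352)+1·0.611416≈-0.764065
n=6: y≈-0.764065, sp=-1, e=sp−y≈-0.235935; I≈-0.456114, D=e−e_prev≈-0.955286; u=0·(-0.235935)+1/2·(-0.456114)+3/4·(-0.955286)≈-0.944522; next y=4/5·(-0.764065)+1·(-0.944522)≈-1.555774
n=7: y≈-1.555774, sp=-1, e=sp−y≈0.555774; I≈0.099660, D=e−e_prev≈0.791709; u=0·0.555774+1/2·0.099660+3/4·0.791709≈0.643612; next y=4/5·(-1.555774)+1·0.643612≈-0.601008
n=8: y≈-0.601008, sp=-1, e=sp−y≈-0.398992; I≈-0.299333, D=e−e_prev≈-0.954766; u=0·(-0.398992)+1/2·(-0.299333)+3/4·(-0.954766)≈-0.865741; next y=4/5·(-0.601008)+1·(-0.865741)≈-1.346547
n=9: y≈-1.346547, sp=-1, e=sp−y≈0.346547; I≈0.047215, D=e−e_prev≈0.745539; u=0·0.346547+1/2·0.047215+3/4·0.745539≈0.582762; next y=4/5·(-1.346547)+1·0.582762≈-0.494476
n=10: y≈-0.494476, sp=-1, e=sp−y≈-0.505524; I≈-0.458309, D=e−e_prev≈-0.852071; u=0·(-0.505524)+1/2·(-0.458309)+3/4·(-0.852071)≈-0.868208; next y=4/5·(-0.494476)+1·(-0.868208)≈-1.263789
n=11: y≈-1.263789, sp=-1, e=sp−y≈0.263789; I≈-0.194520, D=e−e_prev≈0.769313; u=0·0.263789+1/2·(-0.194520)+3/4·0.769313≈0.479725; next y=4/5·(-1.263789)+1·0.479725≈-0.531307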